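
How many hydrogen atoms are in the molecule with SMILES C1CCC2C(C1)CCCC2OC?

Hydrogens are implicit in SMILES; fill each atom to its normal valence:
  7 × C: 2 H each → 14
  3 × C: 1 H each → 3
  1 × C: 3 H
  1 × O: no H
  Total hydrogens = 20.

20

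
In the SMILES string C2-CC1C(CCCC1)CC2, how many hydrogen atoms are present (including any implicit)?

Hydrogens are implicit in SMILES; fill each atom to its normal valence:
  8 × C: 2 H each → 16
  2 × C: 1 H each → 2
  Total hydrogens = 18.

18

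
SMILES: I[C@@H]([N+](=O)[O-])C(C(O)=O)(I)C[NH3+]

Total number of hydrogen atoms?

7

Hydrogens are implicit in SMILES; fill each atom to its normal valence:
  2 × C: no H
  2 × I: no H
  2 × O: no H
  1 × C: 2 H
  1 × C: 1 H
  1 × N (charge +1): 3 H
  1 × N (charge +1): no H
  1 × O: 1 H
  1 × O (charge -1): no H
  Total hydrogens = 7.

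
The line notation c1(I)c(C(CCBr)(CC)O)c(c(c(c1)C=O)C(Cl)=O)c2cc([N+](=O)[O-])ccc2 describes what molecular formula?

C19H16BrClINO5

Heavy atoms from the SMILES: 1 Br, 19 C, 1 Cl, 1 I, 1 N, 5 O.
Implicit hydrogens by atom environment:
  7 × C (aromatic): no H
  5 × C (aromatic): 1 H each → 5
  3 × C: 2 H each → 6
  3 × O: no H
  2 × C: no H
  1 × Br: no H
  1 × C: 3 H
  1 × C: 1 H
  1 × Cl: no H
  1 × I: no H
  1 × N (charge +1): no H
  1 × O: 1 H
  1 × O (charge -1): no H
  Total hydrogens = 16.
Molecular formula: C19H16BrClINO5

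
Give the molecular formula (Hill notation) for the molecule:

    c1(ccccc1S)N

C6H7NS

Heavy atoms from the SMILES: 6 C, 1 N, 1 S.
Implicit hydrogens by atom environment:
  4 × C (aromatic): 1 H each → 4
  2 × C (aromatic): no H
  1 × N: 2 H
  1 × S: 1 H
  Total hydrogens = 7.
Molecular formula: C6H7NS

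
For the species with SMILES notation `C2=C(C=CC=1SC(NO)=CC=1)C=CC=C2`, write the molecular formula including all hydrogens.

C12H11NOS

Heavy atoms from the SMILES: 12 C, 1 N, 1 O, 1 S.
Implicit hydrogens by atom environment:
  7 × C (aromatic): 1 H each → 7
  3 × C (aromatic): no H
  2 × C: 1 H each → 2
  1 × N: 1 H
  1 × O: 1 H
  1 × S (aromatic): no H
  Total hydrogens = 11.
Molecular formula: C12H11NOS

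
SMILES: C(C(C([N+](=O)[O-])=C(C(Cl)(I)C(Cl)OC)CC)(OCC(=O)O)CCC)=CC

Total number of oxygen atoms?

6

The symbol for oxygen appears 6 times in the SMILES.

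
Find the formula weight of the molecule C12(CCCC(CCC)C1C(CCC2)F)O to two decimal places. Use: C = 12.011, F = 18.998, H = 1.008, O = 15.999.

Molecular formula: C13H23FO.
M = 13×12.011 + 1×18.998 + 23×1.008 + 1×15.999 = 214.32 g/mol.

214.32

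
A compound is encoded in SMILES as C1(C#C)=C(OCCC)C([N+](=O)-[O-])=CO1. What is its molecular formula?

C9H9NO4

Heavy atoms from the SMILES: 9 C, 1 N, 4 O.
Implicit hydrogens by atom environment:
  3 × C (aromatic): no H
  2 × C: 2 H each → 4
  2 × O: no H
  1 × C: 3 H
  1 × C (aromatic): 1 H
  1 × C: 1 H
  1 × C: no H
  1 × N (charge +1): no H
  1 × O (aromatic): no H
  1 × O (charge -1): no H
  Total hydrogens = 9.
Molecular formula: C9H9NO4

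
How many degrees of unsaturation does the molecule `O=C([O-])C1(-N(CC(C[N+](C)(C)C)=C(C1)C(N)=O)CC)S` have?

4

Molecular formula from the SMILES: C13H23N3O3S.
DoU = (2C + 2 + N − H − X)/2 = (2·13 + 2 + 3 − 23 − 0)/2 = 8/2 = 4.
(Structurally: 1 ring(s) + 3 π bond(s) = 4.)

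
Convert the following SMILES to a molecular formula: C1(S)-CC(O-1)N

C3H7NOS

Heavy atoms from the SMILES: 3 C, 1 N, 1 O, 1 S.
Implicit hydrogens by atom environment:
  2 × C: 1 H each → 2
  1 × C: 2 H
  1 × N: 2 H
  1 × O: no H
  1 × S: 1 H
  Total hydrogens = 7.
Molecular formula: C3H7NOS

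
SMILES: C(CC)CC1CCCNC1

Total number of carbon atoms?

The symbol for carbon appears 9 times in the SMILES.

9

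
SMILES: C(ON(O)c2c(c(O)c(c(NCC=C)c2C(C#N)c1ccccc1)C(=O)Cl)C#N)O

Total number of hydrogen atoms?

17

Hydrogens are implicit in SMILES; fill each atom to its normal valence:
  7 × C (aromatic): no H
  5 × C (aromatic): 1 H each → 5
  3 × C: 2 H each → 6
  3 × C: no H
  3 × N: no H
  3 × O: 1 H each → 3
  2 × C: 1 H each → 2
  2 × O: no H
  1 × Cl: no H
  1 × N: 1 H
  Total hydrogens = 17.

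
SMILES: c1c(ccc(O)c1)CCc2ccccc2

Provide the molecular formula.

C14H14O

Heavy atoms from the SMILES: 14 C, 1 O.
Implicit hydrogens by atom environment:
  9 × C (aromatic): 1 H each → 9
  3 × C (aromatic): no H
  2 × C: 2 H each → 4
  1 × O: 1 H
  Total hydrogens = 14.
Molecular formula: C14H14O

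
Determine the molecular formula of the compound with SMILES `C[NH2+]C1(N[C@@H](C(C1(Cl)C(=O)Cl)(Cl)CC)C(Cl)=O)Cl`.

Heavy atoms from the SMILES: 9 C, 5 Cl, 2 N, 2 O.
Implicit hydrogens by atom environment:
  5 × C: no H
  5 × Cl: no H
  2 × C: 3 H each → 6
  2 × O: no H
  1 × C: 2 H
  1 × C: 1 H
  1 × N (charge +1): 2 H
  1 × N: 1 H
  Total hydrogens = 12.
Net charge +1.
Molecular formula: C9H12Cl5N2O2+

C9H12Cl5N2O2+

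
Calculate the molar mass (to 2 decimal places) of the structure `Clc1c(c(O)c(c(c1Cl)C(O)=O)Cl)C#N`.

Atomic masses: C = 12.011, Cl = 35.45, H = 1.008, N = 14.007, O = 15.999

266.46

Molecular formula: C8H2Cl3NO3.
M = 8×12.011 + 3×35.45 + 2×1.008 + 1×14.007 + 3×15.999 = 266.46 g/mol.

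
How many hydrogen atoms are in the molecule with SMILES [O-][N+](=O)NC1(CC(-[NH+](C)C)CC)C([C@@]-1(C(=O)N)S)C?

Hydrogens are implicit in SMILES; fill each atom to its normal valence:
  4 × C: 3 H each → 12
  3 × C: no H
  2 × C: 2 H each → 4
  2 × C: 1 H each → 2
  2 × O: no H
  1 × N: 2 H
  1 × N: 1 H
  1 × N (charge +1): 1 H
  1 × N (charge +1): no H
  1 × O (charge -1): no H
  1 × S: 1 H
  Total hydrogens = 23.

23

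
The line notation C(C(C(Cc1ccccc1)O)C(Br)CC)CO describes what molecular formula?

Heavy atoms from the SMILES: 1 Br, 14 C, 2 O.
Implicit hydrogens by atom environment:
  5 × C (aromatic): 1 H each → 5
  4 × C: 2 H each → 8
  3 × C: 1 H each → 3
  2 × O: 1 H each → 2
  1 × Br: no H
  1 × C: 3 H
  1 × C (aromatic): no H
  Total hydrogens = 21.
Molecular formula: C14H21BrO2

C14H21BrO2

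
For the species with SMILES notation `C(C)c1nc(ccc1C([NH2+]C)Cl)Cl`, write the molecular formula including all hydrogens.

Heavy atoms from the SMILES: 9 C, 2 Cl, 2 N.
Implicit hydrogens by atom environment:
  3 × C (aromatic): no H
  2 × C: 3 H each → 6
  2 × C (aromatic): 1 H each → 2
  2 × Cl: no H
  1 × C: 2 H
  1 × C: 1 H
  1 × N (charge +1): 2 H
  1 × N (aromatic): no H
  Total hydrogens = 13.
Net charge +1.
Molecular formula: C9H13Cl2N2+

C9H13Cl2N2+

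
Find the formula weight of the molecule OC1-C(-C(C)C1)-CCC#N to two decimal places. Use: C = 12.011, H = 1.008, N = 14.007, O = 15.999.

Molecular formula: C8H13NO.
M = 8×12.011 + 13×1.008 + 1×14.007 + 1×15.999 = 139.20 g/mol.

139.20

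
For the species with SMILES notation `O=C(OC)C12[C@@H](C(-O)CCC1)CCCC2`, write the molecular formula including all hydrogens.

C12H20O3

Heavy atoms from the SMILES: 12 C, 3 O.
Implicit hydrogens by atom environment:
  7 × C: 2 H each → 14
  2 × C: 1 H each → 2
  2 × C: no H
  2 × O: no H
  1 × C: 3 H
  1 × O: 1 H
  Total hydrogens = 20.
Molecular formula: C12H20O3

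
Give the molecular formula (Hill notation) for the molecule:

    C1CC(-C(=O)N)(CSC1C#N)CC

C9H14N2OS

Heavy atoms from the SMILES: 9 C, 2 N, 1 O, 1 S.
Implicit hydrogens by atom environment:
  4 × C: 2 H each → 8
  3 × C: no H
  1 × C: 3 H
  1 × C: 1 H
  1 × N: 2 H
  1 × N: no H
  1 × O: no H
  1 × S: no H
  Total hydrogens = 14.
Molecular formula: C9H14N2OS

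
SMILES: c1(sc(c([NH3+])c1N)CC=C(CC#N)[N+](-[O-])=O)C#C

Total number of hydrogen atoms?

11

Hydrogens are implicit in SMILES; fill each atom to its normal valence:
  4 × C (aromatic): no H
  3 × C: no H
  2 × C: 2 H each → 4
  2 × C: 1 H each → 2
  1 × N (charge +1): 3 H
  1 × N: 2 H
  1 × N (charge +1): no H
  1 × N: no H
  1 × O: no H
  1 × O (charge -1): no H
  1 × S (aromatic): no H
  Total hydrogens = 11.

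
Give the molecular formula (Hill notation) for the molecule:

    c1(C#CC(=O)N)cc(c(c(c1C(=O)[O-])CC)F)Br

C12H8BrFNO3-

Heavy atoms from the SMILES: 1 Br, 12 C, 1 F, 1 N, 3 O.
Implicit hydrogens by atom environment:
  5 × C (aromatic): no H
  4 × C: no H
  2 × O: no H
  1 × Br: no H
  1 × C: 3 H
  1 × C: 2 H
  1 × C (aromatic): 1 H
  1 × F: no H
  1 × N: 2 H
  1 × O (charge -1): no H
  Total hydrogens = 8.
Net charge -1.
Molecular formula: C12H8BrFNO3-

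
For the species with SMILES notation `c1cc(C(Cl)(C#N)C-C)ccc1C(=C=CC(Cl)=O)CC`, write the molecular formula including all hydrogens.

Heavy atoms from the SMILES: 16 C, 2 Cl, 1 N, 1 O.
Implicit hydrogens by atom environment:
  5 × C: no H
  4 × C (aromatic): 1 H each → 4
  2 × C: 3 H each → 6
  2 × C: 2 H each → 4
  2 × C (aromatic): no H
  2 × Cl: no H
  1 × C: 1 H
  1 × N: no H
  1 × O: no H
  Total hydrogens = 15.
Molecular formula: C16H15Cl2NO

C16H15Cl2NO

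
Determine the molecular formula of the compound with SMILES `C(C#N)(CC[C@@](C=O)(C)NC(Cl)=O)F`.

Heavy atoms from the SMILES: 8 C, 1 Cl, 1 F, 2 N, 2 O.
Implicit hydrogens by atom environment:
  3 × C: no H
  2 × C: 2 H each → 4
  2 × C: 1 H each → 2
  2 × O: no H
  1 × C: 3 H
  1 × Cl: no H
  1 × F: no H
  1 × N: 1 H
  1 × N: no H
  Total hydrogens = 10.
Molecular formula: C8H10ClFN2O2

C8H10ClFN2O2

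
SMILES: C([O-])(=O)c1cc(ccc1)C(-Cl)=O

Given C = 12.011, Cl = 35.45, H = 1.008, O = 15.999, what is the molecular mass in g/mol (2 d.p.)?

183.57

Molecular formula: C8H4ClO3-.
M = 8×12.011 + 1×35.45 + 4×1.008 + 3×15.999 = 183.57 g/mol.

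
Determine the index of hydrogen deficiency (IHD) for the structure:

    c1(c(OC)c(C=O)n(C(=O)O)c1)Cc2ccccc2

9

Molecular formula from the SMILES: C14H13NO4.
DoU = (2C + 2 + N − H − X)/2 = (2·14 + 2 + 1 − 13 − 0)/2 = 18/2 = 9.
(Structurally: 2 ring(s) + 7 π bond(s) = 9.)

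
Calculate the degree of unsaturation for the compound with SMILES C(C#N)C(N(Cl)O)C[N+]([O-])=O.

3

Molecular formula from the SMILES: C4H6ClN3O3.
DoU = (2C + 2 + N − H − X)/2 = (2·4 + 2 + 3 − 6 − 1)/2 = 6/2 = 3.
(Structurally: 0 ring(s) + 3 π bond(s) = 3.)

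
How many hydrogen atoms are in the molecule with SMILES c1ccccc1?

Hydrogens are implicit in SMILES; fill each atom to its normal valence:
  6 × C (aromatic): 1 H each → 6
  Total hydrogens = 6.

6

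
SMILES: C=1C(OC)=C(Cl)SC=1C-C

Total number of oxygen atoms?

1

The symbol for oxygen appears 1 time in the SMILES.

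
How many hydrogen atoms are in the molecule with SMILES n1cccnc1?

Hydrogens are implicit in SMILES; fill each atom to its normal valence:
  4 × C (aromatic): 1 H each → 4
  2 × N (aromatic): no H
  Total hydrogens = 4.

4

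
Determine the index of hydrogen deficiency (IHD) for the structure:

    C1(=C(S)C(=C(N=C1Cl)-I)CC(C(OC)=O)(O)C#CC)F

7

Molecular formula from the SMILES: C12H10ClFINO3S.
DoU = (2C + 2 + N − H − X)/2 = (2·12 + 2 + 1 − 10 − 3)/2 = 14/2 = 7.
(Structurally: 1 ring(s) + 6 π bond(s) = 7.)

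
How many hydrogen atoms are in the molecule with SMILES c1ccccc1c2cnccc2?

Hydrogens are implicit in SMILES; fill each atom to its normal valence:
  9 × C (aromatic): 1 H each → 9
  2 × C (aromatic): no H
  1 × N (aromatic): no H
  Total hydrogens = 9.

9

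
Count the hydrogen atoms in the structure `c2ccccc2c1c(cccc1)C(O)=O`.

10

Hydrogens are implicit in SMILES; fill each atom to its normal valence:
  9 × C (aromatic): 1 H each → 9
  3 × C (aromatic): no H
  1 × C: no H
  1 × O: 1 H
  1 × O: no H
  Total hydrogens = 10.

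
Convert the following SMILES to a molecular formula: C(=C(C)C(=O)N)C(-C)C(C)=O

C8H13NO2

Heavy atoms from the SMILES: 8 C, 1 N, 2 O.
Implicit hydrogens by atom environment:
  3 × C: 3 H each → 9
  3 × C: no H
  2 × C: 1 H each → 2
  2 × O: no H
  1 × N: 2 H
  Total hydrogens = 13.
Molecular formula: C8H13NO2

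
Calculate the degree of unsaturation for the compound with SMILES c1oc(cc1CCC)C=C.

4

Molecular formula from the SMILES: C9H12O.
DoU = (2C + 2 + N − H − X)/2 = (2·9 + 2 + 0 − 12 − 0)/2 = 8/2 = 4.
(Structurally: 1 ring(s) + 3 π bond(s) = 4.)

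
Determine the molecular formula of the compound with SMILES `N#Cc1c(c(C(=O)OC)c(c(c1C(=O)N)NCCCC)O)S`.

C14H17N3O4S

Heavy atoms from the SMILES: 14 C, 3 N, 4 O, 1 S.
Implicit hydrogens by atom environment:
  6 × C (aromatic): no H
  3 × C: 2 H each → 6
  3 × C: no H
  3 × O: no H
  2 × C: 3 H each → 6
  1 × N: 2 H
  1 × N: 1 H
  1 × N: no H
  1 × O: 1 H
  1 × S: 1 H
  Total hydrogens = 17.
Molecular formula: C14H17N3O4S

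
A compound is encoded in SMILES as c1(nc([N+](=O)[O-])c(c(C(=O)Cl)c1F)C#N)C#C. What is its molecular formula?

Heavy atoms from the SMILES: 9 C, 1 Cl, 1 F, 3 N, 3 O.
Implicit hydrogens by atom environment:
  5 × C (aromatic): no H
  3 × C: no H
  2 × O: no H
  1 × C: 1 H
  1 × Cl: no H
  1 × F: no H
  1 × N (aromatic): no H
  1 × N: no H
  1 × N (charge +1): no H
  1 × O (charge -1): no H
  Total hydrogens = 1.
Molecular formula: C9HClFN3O3

C9HClFN3O3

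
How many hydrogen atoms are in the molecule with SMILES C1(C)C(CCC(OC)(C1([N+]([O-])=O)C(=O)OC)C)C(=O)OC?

Hydrogens are implicit in SMILES; fill each atom to its normal valence:
  6 × O: no H
  5 × C: 3 H each → 15
  4 × C: no H
  2 × C: 2 H each → 4
  2 × C: 1 H each → 2
  1 × N (charge +1): no H
  1 × O (charge -1): no H
  Total hydrogens = 21.

21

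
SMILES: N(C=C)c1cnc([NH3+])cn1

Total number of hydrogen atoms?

Hydrogens are implicit in SMILES; fill each atom to its normal valence:
  2 × C (aromatic): 1 H each → 2
  2 × C (aromatic): no H
  2 × N (aromatic): no H
  1 × C: 2 H
  1 × C: 1 H
  1 × N (charge +1): 3 H
  1 × N: 1 H
  Total hydrogens = 9.

9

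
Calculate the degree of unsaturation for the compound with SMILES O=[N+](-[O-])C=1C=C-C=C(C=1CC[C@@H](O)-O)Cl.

Molecular formula from the SMILES: C9H10ClNO4.
DoU = (2C + 2 + N − H − X)/2 = (2·9 + 2 + 1 − 10 − 1)/2 = 10/2 = 5.
(Structurally: 1 ring(s) + 4 π bond(s) = 5.)

5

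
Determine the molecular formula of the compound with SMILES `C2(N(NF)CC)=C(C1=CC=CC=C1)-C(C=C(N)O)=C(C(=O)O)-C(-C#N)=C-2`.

Heavy atoms from the SMILES: 18 C, 1 F, 4 N, 3 O.
Implicit hydrogens by atom environment:
  6 × C (aromatic): 1 H each → 6
  6 × C (aromatic): no H
  3 × C: no H
  2 × N: no H
  2 × O: 1 H each → 2
  1 × C: 3 H
  1 × C: 2 H
  1 × C: 1 H
  1 × F: no H
  1 × N: 2 H
  1 × N: 1 H
  1 × O: no H
  Total hydrogens = 17.
Molecular formula: C18H17FN4O3

C18H17FN4O3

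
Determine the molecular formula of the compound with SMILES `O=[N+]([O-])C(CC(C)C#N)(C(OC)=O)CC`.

Heavy atoms from the SMILES: 9 C, 2 N, 4 O.
Implicit hydrogens by atom environment:
  3 × C: 3 H each → 9
  3 × C: no H
  3 × O: no H
  2 × C: 2 H each → 4
  1 × C: 1 H
  1 × N (charge +1): no H
  1 × N: no H
  1 × O (charge -1): no H
  Total hydrogens = 14.
Molecular formula: C9H14N2O4

C9H14N2O4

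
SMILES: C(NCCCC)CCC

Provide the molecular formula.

Heavy atoms from the SMILES: 8 C, 1 N.
Implicit hydrogens by atom environment:
  6 × C: 2 H each → 12
  2 × C: 3 H each → 6
  1 × N: 1 H
  Total hydrogens = 19.
Molecular formula: C8H19N

C8H19N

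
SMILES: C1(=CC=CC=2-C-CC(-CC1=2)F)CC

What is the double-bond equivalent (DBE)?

Molecular formula from the SMILES: C12H15F.
DoU = (2C + 2 + N − H − X)/2 = (2·12 + 2 + 0 − 15 − 1)/2 = 10/2 = 5.
(Structurally: 2 ring(s) + 3 π bond(s) = 5.)

5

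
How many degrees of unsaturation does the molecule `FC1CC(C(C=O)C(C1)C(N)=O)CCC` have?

3

Molecular formula from the SMILES: C11H18FNO2.
DoU = (2C + 2 + N − H − X)/2 = (2·11 + 2 + 1 − 18 − 1)/2 = 6/2 = 3.
(Structurally: 1 ring(s) + 2 π bond(s) = 3.)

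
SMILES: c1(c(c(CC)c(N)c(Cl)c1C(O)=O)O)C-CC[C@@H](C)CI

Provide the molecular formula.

Heavy atoms from the SMILES: 15 C, 1 Cl, 1 I, 1 N, 3 O.
Implicit hydrogens by atom environment:
  6 × C (aromatic): no H
  5 × C: 2 H each → 10
  2 × C: 3 H each → 6
  2 × O: 1 H each → 2
  1 × C: 1 H
  1 × C: no H
  1 × Cl: no H
  1 × I: no H
  1 × N: 2 H
  1 × O: no H
  Total hydrogens = 21.
Molecular formula: C15H21ClINO3

C15H21ClINO3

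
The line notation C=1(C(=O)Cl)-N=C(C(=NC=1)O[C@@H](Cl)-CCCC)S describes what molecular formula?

Heavy atoms from the SMILES: 10 C, 2 Cl, 2 N, 2 O, 1 S.
Implicit hydrogens by atom environment:
  3 × C: 2 H each → 6
  3 × C (aromatic): no H
  2 × Cl: no H
  2 × N (aromatic): no H
  2 × O: no H
  1 × C: 3 H
  1 × C (aromatic): 1 H
  1 × C: 1 H
  1 × C: no H
  1 × S: 1 H
  Total hydrogens = 12.
Molecular formula: C10H12Cl2N2O2S

C10H12Cl2N2O2S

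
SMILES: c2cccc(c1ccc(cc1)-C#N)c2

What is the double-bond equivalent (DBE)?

Molecular formula from the SMILES: C13H9N.
DoU = (2C + 2 + N − H − X)/2 = (2·13 + 2 + 1 − 9 − 0)/2 = 20/2 = 10.
(Structurally: 2 ring(s) + 8 π bond(s) = 10.)

10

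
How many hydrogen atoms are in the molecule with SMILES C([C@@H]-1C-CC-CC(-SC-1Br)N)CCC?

22

Hydrogens are implicit in SMILES; fill each atom to its normal valence:
  7 × C: 2 H each → 14
  3 × C: 1 H each → 3
  1 × Br: no H
  1 × C: 3 H
  1 × N: 2 H
  1 × S: no H
  Total hydrogens = 22.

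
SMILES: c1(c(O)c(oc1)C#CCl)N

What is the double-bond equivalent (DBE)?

Molecular formula from the SMILES: C6H4ClNO2.
DoU = (2C + 2 + N − H − X)/2 = (2·6 + 2 + 1 − 4 − 1)/2 = 10/2 = 5.
(Structurally: 1 ring(s) + 4 π bond(s) = 5.)

5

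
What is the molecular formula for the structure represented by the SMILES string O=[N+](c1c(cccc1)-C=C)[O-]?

Heavy atoms from the SMILES: 8 C, 1 N, 2 O.
Implicit hydrogens by atom environment:
  4 × C (aromatic): 1 H each → 4
  2 × C (aromatic): no H
  1 × C: 2 H
  1 × C: 1 H
  1 × N (charge +1): no H
  1 × O: no H
  1 × O (charge -1): no H
  Total hydrogens = 7.
Molecular formula: C8H7NO2

C8H7NO2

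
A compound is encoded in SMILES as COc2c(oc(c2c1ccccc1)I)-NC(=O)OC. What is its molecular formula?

C13H12INO4

Heavy atoms from the SMILES: 13 C, 1 I, 1 N, 4 O.
Implicit hydrogens by atom environment:
  5 × C (aromatic): 1 H each → 5
  5 × C (aromatic): no H
  3 × O: no H
  2 × C: 3 H each → 6
  1 × C: no H
  1 × I: no H
  1 × N: 1 H
  1 × O (aromatic): no H
  Total hydrogens = 12.
Molecular formula: C13H12INO4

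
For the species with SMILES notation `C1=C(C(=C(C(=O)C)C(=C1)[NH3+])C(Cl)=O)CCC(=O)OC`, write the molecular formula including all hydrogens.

Heavy atoms from the SMILES: 13 C, 1 Cl, 1 N, 4 O.
Implicit hydrogens by atom environment:
  4 × C (aromatic): no H
  4 × O: no H
  3 × C: no H
  2 × C: 3 H each → 6
  2 × C: 2 H each → 4
  2 × C (aromatic): 1 H each → 2
  1 × Cl: no H
  1 × N (charge +1): 3 H
  Total hydrogens = 15.
Net charge +1.
Molecular formula: C13H15ClNO4+

C13H15ClNO4+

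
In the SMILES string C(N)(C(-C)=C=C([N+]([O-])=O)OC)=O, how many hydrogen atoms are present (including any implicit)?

Hydrogens are implicit in SMILES; fill each atom to its normal valence:
  4 × C: no H
  3 × O: no H
  2 × C: 3 H each → 6
  1 × N: 2 H
  1 × N (charge +1): no H
  1 × O (charge -1): no H
  Total hydrogens = 8.

8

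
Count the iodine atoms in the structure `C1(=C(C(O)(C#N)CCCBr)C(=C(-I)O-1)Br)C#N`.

1

The symbol for iodine appears 1 time in the SMILES.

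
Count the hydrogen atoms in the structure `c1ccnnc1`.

Hydrogens are implicit in SMILES; fill each atom to its normal valence:
  4 × C (aromatic): 1 H each → 4
  2 × N (aromatic): no H
  Total hydrogens = 4.

4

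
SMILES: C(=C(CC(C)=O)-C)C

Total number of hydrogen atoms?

Hydrogens are implicit in SMILES; fill each atom to its normal valence:
  3 × C: 3 H each → 9
  2 × C: no H
  1 × C: 2 H
  1 × C: 1 H
  1 × O: no H
  Total hydrogens = 12.

12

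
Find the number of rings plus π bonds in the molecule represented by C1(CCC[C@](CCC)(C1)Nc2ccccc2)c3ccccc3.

Molecular formula from the SMILES: C21H27N.
DoU = (2C + 2 + N − H − X)/2 = (2·21 + 2 + 1 − 27 − 0)/2 = 18/2 = 9.
(Structurally: 3 ring(s) + 6 π bond(s) = 9.)

9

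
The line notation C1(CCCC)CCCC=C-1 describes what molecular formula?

C10H18

Heavy atoms from the SMILES: 10 C.
Implicit hydrogens by atom environment:
  6 × C: 2 H each → 12
  3 × C: 1 H each → 3
  1 × C: 3 H
  Total hydrogens = 18.
Molecular formula: C10H18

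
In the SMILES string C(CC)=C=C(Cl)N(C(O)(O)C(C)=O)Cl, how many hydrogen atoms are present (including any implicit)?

Hydrogens are implicit in SMILES; fill each atom to its normal valence:
  4 × C: no H
  2 × C: 3 H each → 6
  2 × Cl: no H
  2 × O: 1 H each → 2
  1 × C: 2 H
  1 × C: 1 H
  1 × N: no H
  1 × O: no H
  Total hydrogens = 11.

11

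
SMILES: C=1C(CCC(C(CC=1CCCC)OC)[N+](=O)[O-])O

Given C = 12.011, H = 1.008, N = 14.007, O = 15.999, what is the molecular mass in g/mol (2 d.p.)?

Molecular formula: C13H23NO4.
M = 13×12.011 + 23×1.008 + 1×14.007 + 4×15.999 = 257.33 g/mol.

257.33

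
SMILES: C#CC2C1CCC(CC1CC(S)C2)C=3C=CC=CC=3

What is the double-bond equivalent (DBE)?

8

Molecular formula from the SMILES: C18H22S.
DoU = (2C + 2 + N − H − X)/2 = (2·18 + 2 + 0 − 22 − 0)/2 = 16/2 = 8.
(Structurally: 3 ring(s) + 5 π bond(s) = 8.)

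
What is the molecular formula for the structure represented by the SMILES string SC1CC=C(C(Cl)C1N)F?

Heavy atoms from the SMILES: 6 C, 1 Cl, 1 F, 1 N, 1 S.
Implicit hydrogens by atom environment:
  4 × C: 1 H each → 4
  1 × C: 2 H
  1 × C: no H
  1 × Cl: no H
  1 × F: no H
  1 × N: 2 H
  1 × S: 1 H
  Total hydrogens = 9.
Molecular formula: C6H9ClFNS

C6H9ClFNS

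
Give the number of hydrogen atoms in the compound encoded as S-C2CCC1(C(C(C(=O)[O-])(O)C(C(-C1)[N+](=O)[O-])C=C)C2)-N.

19

Hydrogens are implicit in SMILES; fill each atom to its normal valence:
  5 × C: 2 H each → 10
  5 × C: 1 H each → 5
  3 × C: no H
  2 × O: no H
  2 × O (charge -1): no H
  1 × N: 2 H
  1 × N (charge +1): no H
  1 × O: 1 H
  1 × S: 1 H
  Total hydrogens = 19.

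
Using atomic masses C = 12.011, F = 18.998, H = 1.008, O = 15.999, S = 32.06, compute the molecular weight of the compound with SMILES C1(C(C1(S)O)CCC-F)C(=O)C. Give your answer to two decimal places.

Molecular formula: C8H13FO2S.
M = 8×12.011 + 1×18.998 + 13×1.008 + 2×15.999 + 1×32.06 = 192.25 g/mol.

192.25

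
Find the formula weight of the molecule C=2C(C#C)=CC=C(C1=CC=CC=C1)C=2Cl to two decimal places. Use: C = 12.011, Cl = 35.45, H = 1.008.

212.68

Molecular formula: C14H9Cl.
M = 14×12.011 + 1×35.45 + 9×1.008 = 212.68 g/mol.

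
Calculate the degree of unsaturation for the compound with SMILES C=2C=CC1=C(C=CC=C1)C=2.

7

Molecular formula from the SMILES: C10H8.
DoU = (2C + 2 + N − H − X)/2 = (2·10 + 2 + 0 − 8 − 0)/2 = 14/2 = 7.
(Structurally: 2 ring(s) + 5 π bond(s) = 7.)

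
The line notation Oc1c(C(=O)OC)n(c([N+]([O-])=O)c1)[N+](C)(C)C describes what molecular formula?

Heavy atoms from the SMILES: 9 C, 3 N, 5 O.
Implicit hydrogens by atom environment:
  4 × C: 3 H each → 12
  3 × C (aromatic): no H
  3 × O: no H
  2 × N (charge +1): no H
  1 × C (aromatic): 1 H
  1 × C: no H
  1 × N (aromatic): no H
  1 × O: 1 H
  1 × O (charge -1): no H
  Total hydrogens = 14.
Net charge +1.
Molecular formula: C9H14N3O5+

C9H14N3O5+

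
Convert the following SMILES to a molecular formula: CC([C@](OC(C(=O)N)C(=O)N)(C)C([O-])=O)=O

C8H11N2O6-

Heavy atoms from the SMILES: 8 C, 2 N, 6 O.
Implicit hydrogens by atom environment:
  5 × C: no H
  5 × O: no H
  2 × C: 3 H each → 6
  2 × N: 2 H each → 4
  1 × C: 1 H
  1 × O (charge -1): no H
  Total hydrogens = 11.
Net charge -1.
Molecular formula: C8H11N2O6-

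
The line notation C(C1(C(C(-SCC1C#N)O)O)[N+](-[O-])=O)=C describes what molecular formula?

Heavy atoms from the SMILES: 8 C, 2 N, 4 O, 1 S.
Implicit hydrogens by atom environment:
  4 × C: 1 H each → 4
  2 × C: 2 H each → 4
  2 × C: no H
  2 × O: 1 H each → 2
  1 × N: no H
  1 × N (charge +1): no H
  1 × O: no H
  1 × O (charge -1): no H
  1 × S: no H
  Total hydrogens = 10.
Molecular formula: C8H10N2O4S

C8H10N2O4S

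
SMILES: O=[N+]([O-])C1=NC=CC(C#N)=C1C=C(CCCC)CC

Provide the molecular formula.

C14H17N3O2

Heavy atoms from the SMILES: 14 C, 3 N, 2 O.
Implicit hydrogens by atom environment:
  4 × C: 2 H each → 8
  3 × C (aromatic): no H
  2 × C: 3 H each → 6
  2 × C (aromatic): 1 H each → 2
  2 × C: no H
  1 × C: 1 H
  1 × N (aromatic): no H
  1 × N (charge +1): no H
  1 × N: no H
  1 × O: no H
  1 × O (charge -1): no H
  Total hydrogens = 17.
Molecular formula: C14H17N3O2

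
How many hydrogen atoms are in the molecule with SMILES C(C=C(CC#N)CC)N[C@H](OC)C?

18

Hydrogens are implicit in SMILES; fill each atom to its normal valence:
  3 × C: 3 H each → 9
  3 × C: 2 H each → 6
  2 × C: 1 H each → 2
  2 × C: no H
  1 × N: 1 H
  1 × N: no H
  1 × O: no H
  Total hydrogens = 18.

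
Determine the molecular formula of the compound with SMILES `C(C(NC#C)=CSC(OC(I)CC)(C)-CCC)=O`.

Heavy atoms from the SMILES: 13 C, 1 I, 1 N, 2 O, 1 S.
Implicit hydrogens by atom environment:
  4 × C: 1 H each → 4
  3 × C: 3 H each → 9
  3 × C: 2 H each → 6
  3 × C: no H
  2 × O: no H
  1 × I: no H
  1 × N: 1 H
  1 × S: no H
  Total hydrogens = 20.
Molecular formula: C13H20INO2S

C13H20INO2S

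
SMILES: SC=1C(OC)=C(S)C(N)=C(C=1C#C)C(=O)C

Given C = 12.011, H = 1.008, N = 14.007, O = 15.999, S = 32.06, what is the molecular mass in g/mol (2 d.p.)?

253.33

Molecular formula: C11H11NO2S2.
M = 11×12.011 + 11×1.008 + 1×14.007 + 2×15.999 + 2×32.06 = 253.33 g/mol.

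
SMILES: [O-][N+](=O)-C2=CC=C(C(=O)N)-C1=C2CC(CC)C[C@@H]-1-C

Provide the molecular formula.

Heavy atoms from the SMILES: 14 C, 2 N, 3 O.
Implicit hydrogens by atom environment:
  4 × C (aromatic): no H
  3 × C: 2 H each → 6
  2 × C: 3 H each → 6
  2 × C (aromatic): 1 H each → 2
  2 × C: 1 H each → 2
  2 × O: no H
  1 × C: no H
  1 × N: 2 H
  1 × N (charge +1): no H
  1 × O (charge -1): no H
  Total hydrogens = 18.
Molecular formula: C14H18N2O3

C14H18N2O3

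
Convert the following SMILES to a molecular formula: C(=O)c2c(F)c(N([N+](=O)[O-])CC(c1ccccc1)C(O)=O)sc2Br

C14H10BrFN2O5S

Heavy atoms from the SMILES: 1 Br, 14 C, 1 F, 2 N, 5 O, 1 S.
Implicit hydrogens by atom environment:
  5 × C (aromatic): 1 H each → 5
  5 × C (aromatic): no H
  3 × O: no H
  2 × C: 1 H each → 2
  1 × Br: no H
  1 × C: 2 H
  1 × C: no H
  1 × F: no H
  1 × N: no H
  1 × N (charge +1): no H
  1 × O: 1 H
  1 × O (charge -1): no H
  1 × S (aromatic): no H
  Total hydrogens = 10.
Molecular formula: C14H10BrFN2O5S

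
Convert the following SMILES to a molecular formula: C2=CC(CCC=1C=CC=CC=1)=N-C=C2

C13H13N

Heavy atoms from the SMILES: 13 C, 1 N.
Implicit hydrogens by atom environment:
  9 × C (aromatic): 1 H each → 9
  2 × C: 2 H each → 4
  2 × C (aromatic): no H
  1 × N (aromatic): no H
  Total hydrogens = 13.
Molecular formula: C13H13N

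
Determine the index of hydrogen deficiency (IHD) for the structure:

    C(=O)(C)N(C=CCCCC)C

2

Molecular formula from the SMILES: C9H17NO.
DoU = (2C + 2 + N − H − X)/2 = (2·9 + 2 + 1 − 17 − 0)/2 = 4/2 = 2.
(Structurally: 0 ring(s) + 2 π bond(s) = 2.)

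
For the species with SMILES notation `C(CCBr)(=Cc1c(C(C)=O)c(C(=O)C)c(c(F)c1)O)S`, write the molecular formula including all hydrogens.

C14H14BrFO3S

Heavy atoms from the SMILES: 1 Br, 14 C, 1 F, 3 O, 1 S.
Implicit hydrogens by atom environment:
  5 × C (aromatic): no H
  3 × C: no H
  2 × C: 3 H each → 6
  2 × C: 2 H each → 4
  2 × O: no H
  1 × Br: no H
  1 × C (aromatic): 1 H
  1 × C: 1 H
  1 × F: no H
  1 × O: 1 H
  1 × S: 1 H
  Total hydrogens = 14.
Molecular formula: C14H14BrFO3S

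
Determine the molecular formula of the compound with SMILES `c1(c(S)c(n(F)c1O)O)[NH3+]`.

Heavy atoms from the SMILES: 4 C, 1 F, 2 N, 2 O, 1 S.
Implicit hydrogens by atom environment:
  4 × C (aromatic): no H
  2 × O: 1 H each → 2
  1 × F: no H
  1 × N (charge +1): 3 H
  1 × N (aromatic): no H
  1 × S: 1 H
  Total hydrogens = 6.
Net charge +1.
Molecular formula: C4H6FN2O2S+

C4H6FN2O2S+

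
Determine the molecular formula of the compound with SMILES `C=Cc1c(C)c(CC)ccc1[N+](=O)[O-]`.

Heavy atoms from the SMILES: 11 C, 1 N, 2 O.
Implicit hydrogens by atom environment:
  4 × C (aromatic): no H
  2 × C: 3 H each → 6
  2 × C: 2 H each → 4
  2 × C (aromatic): 1 H each → 2
  1 × C: 1 H
  1 × N (charge +1): no H
  1 × O: no H
  1 × O (charge -1): no H
  Total hydrogens = 13.
Molecular formula: C11H13NO2

C11H13NO2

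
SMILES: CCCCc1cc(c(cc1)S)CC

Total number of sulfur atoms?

The symbol for sulfur appears 1 time in the SMILES.

1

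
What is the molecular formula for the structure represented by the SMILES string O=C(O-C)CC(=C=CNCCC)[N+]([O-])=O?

Heavy atoms from the SMILES: 9 C, 2 N, 4 O.
Implicit hydrogens by atom environment:
  3 × C: 2 H each → 6
  3 × C: no H
  3 × O: no H
  2 × C: 3 H each → 6
  1 × C: 1 H
  1 × N: 1 H
  1 × N (charge +1): no H
  1 × O (charge -1): no H
  Total hydrogens = 14.
Molecular formula: C9H14N2O4

C9H14N2O4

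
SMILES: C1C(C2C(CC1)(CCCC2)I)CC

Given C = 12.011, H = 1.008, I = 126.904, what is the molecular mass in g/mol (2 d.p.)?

Molecular formula: C12H21I.
M = 12×12.011 + 21×1.008 + 1×126.904 = 292.20 g/mol.

292.20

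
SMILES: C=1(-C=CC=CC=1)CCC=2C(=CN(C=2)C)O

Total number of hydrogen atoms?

15

Hydrogens are implicit in SMILES; fill each atom to its normal valence:
  7 × C (aromatic): 1 H each → 7
  3 × C (aromatic): no H
  2 × C: 2 H each → 4
  1 × C: 3 H
  1 × N (aromatic): no H
  1 × O: 1 H
  Total hydrogens = 15.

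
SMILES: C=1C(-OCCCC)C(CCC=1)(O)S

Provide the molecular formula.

C10H18O2S

Heavy atoms from the SMILES: 10 C, 2 O, 1 S.
Implicit hydrogens by atom environment:
  5 × C: 2 H each → 10
  3 × C: 1 H each → 3
  1 × C: 3 H
  1 × C: no H
  1 × O: 1 H
  1 × O: no H
  1 × S: 1 H
  Total hydrogens = 18.
Molecular formula: C10H18O2S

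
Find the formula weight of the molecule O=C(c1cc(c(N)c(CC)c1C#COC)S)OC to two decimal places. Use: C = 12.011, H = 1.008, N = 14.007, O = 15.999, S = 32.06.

Molecular formula: C13H15NO3S.
M = 13×12.011 + 15×1.008 + 1×14.007 + 3×15.999 + 1×32.06 = 265.33 g/mol.

265.33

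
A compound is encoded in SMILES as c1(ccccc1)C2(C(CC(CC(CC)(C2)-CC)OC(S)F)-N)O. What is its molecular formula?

C18H28FNO2S

Heavy atoms from the SMILES: 18 C, 1 F, 1 N, 2 O, 1 S.
Implicit hydrogens by atom environment:
  5 × C: 2 H each → 10
  5 × C (aromatic): 1 H each → 5
  3 × C: 1 H each → 3
  2 × C: 3 H each → 6
  2 × C: no H
  1 × C (aromatic): no H
  1 × F: no H
  1 × N: 2 H
  1 × O: 1 H
  1 × O: no H
  1 × S: 1 H
  Total hydrogens = 28.
Molecular formula: C18H28FNO2S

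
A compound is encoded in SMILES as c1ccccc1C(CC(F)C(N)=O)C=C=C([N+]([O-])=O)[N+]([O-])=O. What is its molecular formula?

C13H12FN3O5

Heavy atoms from the SMILES: 13 C, 1 F, 3 N, 5 O.
Implicit hydrogens by atom environment:
  5 × C (aromatic): 1 H each → 5
  3 × C: 1 H each → 3
  3 × C: no H
  3 × O: no H
  2 × N (charge +1): no H
  2 × O (charge -1): no H
  1 × C: 2 H
  1 × C (aromatic): no H
  1 × F: no H
  1 × N: 2 H
  Total hydrogens = 12.
Molecular formula: C13H12FN3O5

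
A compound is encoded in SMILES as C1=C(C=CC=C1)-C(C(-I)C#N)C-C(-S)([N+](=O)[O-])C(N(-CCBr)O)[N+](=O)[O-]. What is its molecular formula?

Heavy atoms from the SMILES: 1 Br, 14 C, 1 I, 4 N, 5 O, 1 S.
Implicit hydrogens by atom environment:
  5 × C (aromatic): 1 H each → 5
  3 × C: 2 H each → 6
  3 × C: 1 H each → 3
  2 × C: no H
  2 × N (charge +1): no H
  2 × N: no H
  2 × O: no H
  2 × O (charge -1): no H
  1 × Br: no H
  1 × C (aromatic): no H
  1 × I: no H
  1 × O: 1 H
  1 × S: 1 H
  Total hydrogens = 16.
Molecular formula: C14H16BrIN4O5S

C14H16BrIN4O5S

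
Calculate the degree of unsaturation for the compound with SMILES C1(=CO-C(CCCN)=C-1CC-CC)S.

3

Molecular formula from the SMILES: C11H19NOS.
DoU = (2C + 2 + N − H − X)/2 = (2·11 + 2 + 1 − 19 − 0)/2 = 6/2 = 3.
(Structurally: 1 ring(s) + 2 π bond(s) = 3.)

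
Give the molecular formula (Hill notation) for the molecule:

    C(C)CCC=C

Heavy atoms from the SMILES: 6 C.
Implicit hydrogens by atom environment:
  4 × C: 2 H each → 8
  1 × C: 3 H
  1 × C: 1 H
  Total hydrogens = 12.
Molecular formula: C6H12

C6H12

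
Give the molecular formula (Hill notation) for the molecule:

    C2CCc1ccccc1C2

Heavy atoms from the SMILES: 10 C.
Implicit hydrogens by atom environment:
  4 × C: 2 H each → 8
  4 × C (aromatic): 1 H each → 4
  2 × C (aromatic): no H
  Total hydrogens = 12.
Molecular formula: C10H12

C10H12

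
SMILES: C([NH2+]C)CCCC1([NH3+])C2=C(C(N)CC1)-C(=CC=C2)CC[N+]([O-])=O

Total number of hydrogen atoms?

30

Hydrogens are implicit in SMILES; fill each atom to its normal valence:
  8 × C: 2 H each → 16
  3 × C (aromatic): 1 H each → 3
  3 × C (aromatic): no H
  1 × C: 3 H
  1 × C: 1 H
  1 × C: no H
  1 × N (charge +1): 3 H
  1 × N: 2 H
  1 × N (charge +1): 2 H
  1 × N (charge +1): no H
  1 × O: no H
  1 × O (charge -1): no H
  Total hydrogens = 30.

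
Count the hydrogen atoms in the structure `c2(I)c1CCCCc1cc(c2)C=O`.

11

Hydrogens are implicit in SMILES; fill each atom to its normal valence:
  4 × C: 2 H each → 8
  4 × C (aromatic): no H
  2 × C (aromatic): 1 H each → 2
  1 × C: 1 H
  1 × I: no H
  1 × O: no H
  Total hydrogens = 11.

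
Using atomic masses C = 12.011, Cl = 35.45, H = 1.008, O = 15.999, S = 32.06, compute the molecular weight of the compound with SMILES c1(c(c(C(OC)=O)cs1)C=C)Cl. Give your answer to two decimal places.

Molecular formula: C8H7ClO2S.
M = 8×12.011 + 1×35.45 + 7×1.008 + 2×15.999 + 1×32.06 = 202.65 g/mol.

202.65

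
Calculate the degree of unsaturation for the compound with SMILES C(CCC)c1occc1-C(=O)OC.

Molecular formula from the SMILES: C10H14O3.
DoU = (2C + 2 + N − H − X)/2 = (2·10 + 2 + 0 − 14 − 0)/2 = 8/2 = 4.
(Structurally: 1 ring(s) + 3 π bond(s) = 4.)

4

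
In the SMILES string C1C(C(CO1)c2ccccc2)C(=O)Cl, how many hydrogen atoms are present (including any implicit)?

Hydrogens are implicit in SMILES; fill each atom to its normal valence:
  5 × C (aromatic): 1 H each → 5
  2 × C: 2 H each → 4
  2 × C: 1 H each → 2
  2 × O: no H
  1 × C (aromatic): no H
  1 × C: no H
  1 × Cl: no H
  Total hydrogens = 11.

11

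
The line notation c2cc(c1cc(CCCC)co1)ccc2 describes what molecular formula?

C14H16O

Heavy atoms from the SMILES: 14 C, 1 O.
Implicit hydrogens by atom environment:
  7 × C (aromatic): 1 H each → 7
  3 × C: 2 H each → 6
  3 × C (aromatic): no H
  1 × C: 3 H
  1 × O (aromatic): no H
  Total hydrogens = 16.
Molecular formula: C14H16O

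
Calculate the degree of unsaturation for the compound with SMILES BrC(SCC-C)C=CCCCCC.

Molecular formula from the SMILES: C11H21BrS.
DoU = (2C + 2 + N − H − X)/2 = (2·11 + 2 + 0 − 21 − 1)/2 = 2/2 = 1.
(Structurally: 0 ring(s) + 1 π bond(s) = 1.)

1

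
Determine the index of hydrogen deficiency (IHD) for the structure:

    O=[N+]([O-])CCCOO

Molecular formula from the SMILES: C3H7NO4.
DoU = (2C + 2 + N − H − X)/2 = (2·3 + 2 + 1 − 7 − 0)/2 = 2/2 = 1.
(Structurally: 0 ring(s) + 1 π bond(s) = 1.)

1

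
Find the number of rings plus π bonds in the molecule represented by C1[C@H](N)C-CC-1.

Molecular formula from the SMILES: C5H11N.
DoU = (2C + 2 + N − H − X)/2 = (2·5 + 2 + 1 − 11 − 0)/2 = 2/2 = 1.
(Structurally: 1 ring(s) + 0 π bond(s) = 1.)

1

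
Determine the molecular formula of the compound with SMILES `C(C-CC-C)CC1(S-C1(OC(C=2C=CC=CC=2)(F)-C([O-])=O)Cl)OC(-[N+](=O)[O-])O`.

C17H20ClFNO7S-

Heavy atoms from the SMILES: 17 C, 1 Cl, 1 F, 1 N, 7 O, 1 S.
Implicit hydrogens by atom environment:
  5 × C: 2 H each → 10
  5 × C (aromatic): 1 H each → 5
  4 × C: no H
  4 × O: no H
  2 × O (charge -1): no H
  1 × C: 3 H
  1 × C: 1 H
  1 × C (aromatic): no H
  1 × Cl: no H
  1 × F: no H
  1 × N (charge +1): no H
  1 × O: 1 H
  1 × S: no H
  Total hydrogens = 20.
Net charge -1.
Molecular formula: C17H20ClFNO7S-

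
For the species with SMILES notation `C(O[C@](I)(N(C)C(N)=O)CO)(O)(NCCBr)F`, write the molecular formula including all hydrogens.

C7H14BrFIN3O4

Heavy atoms from the SMILES: 1 Br, 7 C, 1 F, 1 I, 3 N, 4 O.
Implicit hydrogens by atom environment:
  3 × C: 2 H each → 6
  3 × C: no H
  2 × O: 1 H each → 2
  2 × O: no H
  1 × Br: no H
  1 × C: 3 H
  1 × F: no H
  1 × I: no H
  1 × N: 2 H
  1 × N: 1 H
  1 × N: no H
  Total hydrogens = 14.
Molecular formula: C7H14BrFIN3O4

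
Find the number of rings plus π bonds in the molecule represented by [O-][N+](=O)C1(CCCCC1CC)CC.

2

Molecular formula from the SMILES: C10H19NO2.
DoU = (2C + 2 + N − H − X)/2 = (2·10 + 2 + 1 − 19 − 0)/2 = 4/2 = 2.
(Structurally: 1 ring(s) + 1 π bond(s) = 2.)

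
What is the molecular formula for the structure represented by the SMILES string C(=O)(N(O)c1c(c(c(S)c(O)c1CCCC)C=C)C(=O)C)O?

Heavy atoms from the SMILES: 15 C, 1 N, 5 O, 1 S.
Implicit hydrogens by atom environment:
  6 × C (aromatic): no H
  4 × C: 2 H each → 8
  3 × O: 1 H each → 3
  2 × C: 3 H each → 6
  2 × C: no H
  2 × O: no H
  1 × C: 1 H
  1 × N: no H
  1 × S: 1 H
  Total hydrogens = 19.
Molecular formula: C15H19NO5S

C15H19NO5S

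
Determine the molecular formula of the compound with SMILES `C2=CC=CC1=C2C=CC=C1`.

C10H8

Heavy atoms from the SMILES: 10 C.
Implicit hydrogens by atom environment:
  8 × C (aromatic): 1 H each → 8
  2 × C (aromatic): no H
  Total hydrogens = 8.
Molecular formula: C10H8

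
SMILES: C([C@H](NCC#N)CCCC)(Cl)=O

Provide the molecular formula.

C8H13ClN2O

Heavy atoms from the SMILES: 8 C, 1 Cl, 2 N, 1 O.
Implicit hydrogens by atom environment:
  4 × C: 2 H each → 8
  2 × C: no H
  1 × C: 3 H
  1 × C: 1 H
  1 × Cl: no H
  1 × N: 1 H
  1 × N: no H
  1 × O: no H
  Total hydrogens = 13.
Molecular formula: C8H13ClN2O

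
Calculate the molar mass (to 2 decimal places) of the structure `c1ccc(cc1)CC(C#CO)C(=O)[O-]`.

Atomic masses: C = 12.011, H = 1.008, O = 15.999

Molecular formula: C11H9O3-.
M = 11×12.011 + 9×1.008 + 3×15.999 = 189.19 g/mol.

189.19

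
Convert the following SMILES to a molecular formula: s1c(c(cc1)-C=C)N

C6H7NS

Heavy atoms from the SMILES: 6 C, 1 N, 1 S.
Implicit hydrogens by atom environment:
  2 × C (aromatic): 1 H each → 2
  2 × C (aromatic): no H
  1 × C: 2 H
  1 × C: 1 H
  1 × N: 2 H
  1 × S (aromatic): no H
  Total hydrogens = 7.
Molecular formula: C6H7NS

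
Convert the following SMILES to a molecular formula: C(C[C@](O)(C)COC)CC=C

C9H18O2

Heavy atoms from the SMILES: 9 C, 2 O.
Implicit hydrogens by atom environment:
  5 × C: 2 H each → 10
  2 × C: 3 H each → 6
  1 × C: 1 H
  1 × C: no H
  1 × O: 1 H
  1 × O: no H
  Total hydrogens = 18.
Molecular formula: C9H18O2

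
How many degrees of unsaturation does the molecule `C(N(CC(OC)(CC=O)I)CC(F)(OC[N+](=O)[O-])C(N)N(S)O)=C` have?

Molecular formula from the SMILES: C11H20FIN4O6S.
DoU = (2C + 2 + N − H − X)/2 = (2·11 + 2 + 4 − 20 − 2)/2 = 6/2 = 3.
(Structurally: 0 ring(s) + 3 π bond(s) = 3.)

3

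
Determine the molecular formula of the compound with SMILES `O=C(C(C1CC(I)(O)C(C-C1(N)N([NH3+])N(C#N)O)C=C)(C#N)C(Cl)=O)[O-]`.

Heavy atoms from the SMILES: 13 C, 1 Cl, 1 I, 6 N, 5 O.
Implicit hydrogens by atom environment:
  7 × C: no H
  4 × N: no H
  3 × C: 2 H each → 6
  3 × C: 1 H each → 3
  2 × O: 1 H each → 2
  2 × O: no H
  1 × Cl: no H
  1 × I: no H
  1 × N (charge +1): 3 H
  1 × N: 2 H
  1 × O (charge -1): no H
  Total hydrogens = 16.
Molecular formula: C13H16ClIN6O5

C13H16ClIN6O5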